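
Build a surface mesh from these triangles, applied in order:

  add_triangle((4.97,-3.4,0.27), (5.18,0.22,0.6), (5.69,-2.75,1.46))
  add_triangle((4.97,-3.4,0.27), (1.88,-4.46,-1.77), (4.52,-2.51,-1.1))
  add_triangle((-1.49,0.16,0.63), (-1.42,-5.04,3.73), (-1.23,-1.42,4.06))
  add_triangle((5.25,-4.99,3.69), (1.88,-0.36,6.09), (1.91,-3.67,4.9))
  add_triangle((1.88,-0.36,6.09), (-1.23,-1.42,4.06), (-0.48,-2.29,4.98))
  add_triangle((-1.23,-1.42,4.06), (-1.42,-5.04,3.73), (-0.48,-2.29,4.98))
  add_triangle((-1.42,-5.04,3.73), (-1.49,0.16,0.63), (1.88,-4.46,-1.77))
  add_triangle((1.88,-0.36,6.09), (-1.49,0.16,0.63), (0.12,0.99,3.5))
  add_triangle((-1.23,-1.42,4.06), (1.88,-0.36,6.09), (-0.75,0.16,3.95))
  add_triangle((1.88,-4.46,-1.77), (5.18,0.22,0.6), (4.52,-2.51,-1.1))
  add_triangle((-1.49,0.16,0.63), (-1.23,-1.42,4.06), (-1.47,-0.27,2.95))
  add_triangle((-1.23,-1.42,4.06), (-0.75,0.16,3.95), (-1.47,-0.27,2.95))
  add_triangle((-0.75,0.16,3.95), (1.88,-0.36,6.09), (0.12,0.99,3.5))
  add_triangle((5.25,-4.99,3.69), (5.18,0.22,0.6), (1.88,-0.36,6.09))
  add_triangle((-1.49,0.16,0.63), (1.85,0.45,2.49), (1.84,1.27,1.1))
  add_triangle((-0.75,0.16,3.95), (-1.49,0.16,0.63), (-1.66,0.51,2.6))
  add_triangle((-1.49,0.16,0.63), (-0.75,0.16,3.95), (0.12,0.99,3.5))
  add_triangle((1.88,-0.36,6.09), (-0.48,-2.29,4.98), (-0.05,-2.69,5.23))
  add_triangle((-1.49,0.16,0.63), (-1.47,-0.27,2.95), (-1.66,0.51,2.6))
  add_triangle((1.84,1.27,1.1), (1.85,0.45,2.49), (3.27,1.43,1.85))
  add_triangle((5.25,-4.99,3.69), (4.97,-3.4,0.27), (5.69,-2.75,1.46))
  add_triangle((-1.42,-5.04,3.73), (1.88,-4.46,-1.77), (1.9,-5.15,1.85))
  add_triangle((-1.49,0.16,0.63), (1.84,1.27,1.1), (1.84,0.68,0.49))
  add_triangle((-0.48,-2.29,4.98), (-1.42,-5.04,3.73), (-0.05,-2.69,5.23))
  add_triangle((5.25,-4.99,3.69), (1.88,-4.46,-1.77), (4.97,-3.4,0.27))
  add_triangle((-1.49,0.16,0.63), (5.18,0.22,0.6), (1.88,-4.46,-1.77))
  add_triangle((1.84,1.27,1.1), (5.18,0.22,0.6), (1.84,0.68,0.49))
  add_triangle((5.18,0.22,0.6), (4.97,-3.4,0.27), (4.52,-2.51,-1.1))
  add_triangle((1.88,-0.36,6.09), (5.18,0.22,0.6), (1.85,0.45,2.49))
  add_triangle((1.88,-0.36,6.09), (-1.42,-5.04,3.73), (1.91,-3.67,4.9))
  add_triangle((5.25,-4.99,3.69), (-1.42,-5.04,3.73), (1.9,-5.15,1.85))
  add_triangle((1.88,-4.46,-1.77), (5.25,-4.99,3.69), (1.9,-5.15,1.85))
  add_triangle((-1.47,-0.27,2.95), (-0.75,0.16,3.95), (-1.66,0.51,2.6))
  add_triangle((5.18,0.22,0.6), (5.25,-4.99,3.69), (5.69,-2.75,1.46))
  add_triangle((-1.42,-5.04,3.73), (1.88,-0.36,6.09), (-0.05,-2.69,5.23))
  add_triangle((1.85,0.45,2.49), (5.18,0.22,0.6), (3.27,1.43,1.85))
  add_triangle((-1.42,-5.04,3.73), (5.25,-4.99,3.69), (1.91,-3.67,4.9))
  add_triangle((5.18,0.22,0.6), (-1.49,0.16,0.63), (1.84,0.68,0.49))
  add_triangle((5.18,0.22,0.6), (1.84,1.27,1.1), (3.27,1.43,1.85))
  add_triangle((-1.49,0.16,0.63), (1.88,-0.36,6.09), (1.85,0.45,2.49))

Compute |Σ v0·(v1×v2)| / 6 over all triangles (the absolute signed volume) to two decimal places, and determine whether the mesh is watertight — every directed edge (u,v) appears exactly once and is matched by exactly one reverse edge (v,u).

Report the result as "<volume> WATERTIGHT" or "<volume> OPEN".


Per-triangle v0·(v1×v2)/6:
  t1: +3.2864
  t2: +4.4403
  t3: +3.3584
  t4: +12.1801
  t5: +2.6139
  t6: +2.7078
  t7: +4.5667
  t8: -1.8541
  t9: +3.3506
  t10: -1.7265
  t11: +0.5213
  t12: +0.8314
  t13: +2.0089
  t14: +25.2579
  t15: +0.8900
  t16: -0.2618
  t17: +0.8347
  t18: +1.5034
  t19: +0.3935
  t20: +0.3776
  t21: +4.5555
  t22: +9.1055
  t23: -0.0528
  t24: +1.5040
  t25: +11.1200
  t26: -2.7625
  t27: +0.1759
  t28: +4.3485
  t29: +2.7472
  t30: +10.7666
  t31: +10.9577
  t32: +10.2492
  t33: +0.5415
  t34: +4.3553
  t35: +1.9284
  t36: +2.0649
  t37: +12.2176
  t38: -0.3637
  t39: +0.5253
  t40: +1.2375
Σ = +150.5022 → |volume| = 150.50

Directed edges: 120 total, each appears once with its reverse present → watertight.

150.50 WATERTIGHT


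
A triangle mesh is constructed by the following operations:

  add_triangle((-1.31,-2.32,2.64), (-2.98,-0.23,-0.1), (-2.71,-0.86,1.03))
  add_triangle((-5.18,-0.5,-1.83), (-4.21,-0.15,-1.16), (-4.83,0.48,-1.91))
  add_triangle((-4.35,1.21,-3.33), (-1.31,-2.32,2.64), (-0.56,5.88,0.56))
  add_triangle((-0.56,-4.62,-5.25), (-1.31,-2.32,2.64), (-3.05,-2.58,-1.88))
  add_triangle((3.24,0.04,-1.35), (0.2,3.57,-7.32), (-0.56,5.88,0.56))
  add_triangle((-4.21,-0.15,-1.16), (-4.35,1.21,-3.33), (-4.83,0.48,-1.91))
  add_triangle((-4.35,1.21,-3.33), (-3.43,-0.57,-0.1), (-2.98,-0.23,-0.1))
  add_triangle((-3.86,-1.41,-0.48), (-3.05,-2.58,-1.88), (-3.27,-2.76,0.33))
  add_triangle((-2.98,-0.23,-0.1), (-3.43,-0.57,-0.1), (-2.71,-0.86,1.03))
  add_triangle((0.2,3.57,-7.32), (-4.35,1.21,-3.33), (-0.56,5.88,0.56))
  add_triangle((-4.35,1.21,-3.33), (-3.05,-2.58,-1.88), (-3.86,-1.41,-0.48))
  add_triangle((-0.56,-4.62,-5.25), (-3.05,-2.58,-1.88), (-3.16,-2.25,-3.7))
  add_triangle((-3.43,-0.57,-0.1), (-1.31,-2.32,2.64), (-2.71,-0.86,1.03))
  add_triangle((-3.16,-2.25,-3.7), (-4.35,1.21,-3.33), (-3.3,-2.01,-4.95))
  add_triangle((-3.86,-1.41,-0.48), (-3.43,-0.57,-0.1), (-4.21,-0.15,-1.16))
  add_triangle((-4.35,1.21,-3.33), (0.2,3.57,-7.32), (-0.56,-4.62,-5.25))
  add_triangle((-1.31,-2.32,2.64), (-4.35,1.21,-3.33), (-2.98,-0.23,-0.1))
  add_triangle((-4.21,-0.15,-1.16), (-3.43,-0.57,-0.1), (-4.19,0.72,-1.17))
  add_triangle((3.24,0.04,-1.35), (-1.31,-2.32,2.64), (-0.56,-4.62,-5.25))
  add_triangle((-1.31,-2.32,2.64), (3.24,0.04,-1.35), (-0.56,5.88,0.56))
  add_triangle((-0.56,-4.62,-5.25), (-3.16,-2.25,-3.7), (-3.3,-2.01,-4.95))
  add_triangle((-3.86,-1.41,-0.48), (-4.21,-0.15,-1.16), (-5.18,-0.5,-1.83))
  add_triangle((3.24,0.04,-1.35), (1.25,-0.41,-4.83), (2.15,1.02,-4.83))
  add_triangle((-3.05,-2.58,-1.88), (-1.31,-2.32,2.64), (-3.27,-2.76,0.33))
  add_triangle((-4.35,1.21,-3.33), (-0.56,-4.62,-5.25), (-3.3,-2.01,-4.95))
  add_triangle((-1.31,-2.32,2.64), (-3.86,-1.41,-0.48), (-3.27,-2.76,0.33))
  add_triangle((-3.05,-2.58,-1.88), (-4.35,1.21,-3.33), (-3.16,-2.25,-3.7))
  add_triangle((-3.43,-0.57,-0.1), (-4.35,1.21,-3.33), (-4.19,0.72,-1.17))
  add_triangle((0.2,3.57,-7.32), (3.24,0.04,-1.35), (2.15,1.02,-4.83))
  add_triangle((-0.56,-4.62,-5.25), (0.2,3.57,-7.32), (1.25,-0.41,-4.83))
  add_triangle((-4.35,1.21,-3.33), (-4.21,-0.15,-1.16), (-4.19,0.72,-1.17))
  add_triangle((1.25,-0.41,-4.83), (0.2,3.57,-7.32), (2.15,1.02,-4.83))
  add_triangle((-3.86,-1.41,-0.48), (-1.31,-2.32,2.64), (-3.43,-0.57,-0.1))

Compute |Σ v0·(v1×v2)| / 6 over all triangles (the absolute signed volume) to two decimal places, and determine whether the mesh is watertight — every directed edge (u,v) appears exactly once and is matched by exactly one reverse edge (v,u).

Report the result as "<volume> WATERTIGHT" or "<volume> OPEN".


196.52 OPEN

Per-triangle v0·(v1×v2)/6:
  t1: -0.3677
  t2: +0.3125
  t3: +17.0421
  t4: +10.2878
  t5: +23.6342
  t6: -0.4205
  t7: +0.4712
  t8: +2.2061
  t9: +0.1651
  t10: +33.6127
  t11: +5.3326
  t12: +4.7479
  t13: +0.7056
  t14: +2.7792
  t15: +0.5712
  t16: +38.5483
  t17: -1.4484
  t18: +0.5106
  t19: +12.0383
  t20: +7.0636
  t21: +3.2365
  t22: +0.4887
  t23: +3.2155
  t24: +1.4557
  t25: +1.8422
  t26: +1.9503
  t27: +4.2157
  t28: -1.4356
  t29: +3.6968
  t30: +12.1676
  t31: +1.2852
  t32: +4.9872
  t33: +1.6183
Σ = +196.5164 → |volume| = 196.52

Directed edges: 99 total; 7 unmatched, e.g. (-4.83,0.48,-1.91)→(-5.18,-0.5,-1.83) → open.


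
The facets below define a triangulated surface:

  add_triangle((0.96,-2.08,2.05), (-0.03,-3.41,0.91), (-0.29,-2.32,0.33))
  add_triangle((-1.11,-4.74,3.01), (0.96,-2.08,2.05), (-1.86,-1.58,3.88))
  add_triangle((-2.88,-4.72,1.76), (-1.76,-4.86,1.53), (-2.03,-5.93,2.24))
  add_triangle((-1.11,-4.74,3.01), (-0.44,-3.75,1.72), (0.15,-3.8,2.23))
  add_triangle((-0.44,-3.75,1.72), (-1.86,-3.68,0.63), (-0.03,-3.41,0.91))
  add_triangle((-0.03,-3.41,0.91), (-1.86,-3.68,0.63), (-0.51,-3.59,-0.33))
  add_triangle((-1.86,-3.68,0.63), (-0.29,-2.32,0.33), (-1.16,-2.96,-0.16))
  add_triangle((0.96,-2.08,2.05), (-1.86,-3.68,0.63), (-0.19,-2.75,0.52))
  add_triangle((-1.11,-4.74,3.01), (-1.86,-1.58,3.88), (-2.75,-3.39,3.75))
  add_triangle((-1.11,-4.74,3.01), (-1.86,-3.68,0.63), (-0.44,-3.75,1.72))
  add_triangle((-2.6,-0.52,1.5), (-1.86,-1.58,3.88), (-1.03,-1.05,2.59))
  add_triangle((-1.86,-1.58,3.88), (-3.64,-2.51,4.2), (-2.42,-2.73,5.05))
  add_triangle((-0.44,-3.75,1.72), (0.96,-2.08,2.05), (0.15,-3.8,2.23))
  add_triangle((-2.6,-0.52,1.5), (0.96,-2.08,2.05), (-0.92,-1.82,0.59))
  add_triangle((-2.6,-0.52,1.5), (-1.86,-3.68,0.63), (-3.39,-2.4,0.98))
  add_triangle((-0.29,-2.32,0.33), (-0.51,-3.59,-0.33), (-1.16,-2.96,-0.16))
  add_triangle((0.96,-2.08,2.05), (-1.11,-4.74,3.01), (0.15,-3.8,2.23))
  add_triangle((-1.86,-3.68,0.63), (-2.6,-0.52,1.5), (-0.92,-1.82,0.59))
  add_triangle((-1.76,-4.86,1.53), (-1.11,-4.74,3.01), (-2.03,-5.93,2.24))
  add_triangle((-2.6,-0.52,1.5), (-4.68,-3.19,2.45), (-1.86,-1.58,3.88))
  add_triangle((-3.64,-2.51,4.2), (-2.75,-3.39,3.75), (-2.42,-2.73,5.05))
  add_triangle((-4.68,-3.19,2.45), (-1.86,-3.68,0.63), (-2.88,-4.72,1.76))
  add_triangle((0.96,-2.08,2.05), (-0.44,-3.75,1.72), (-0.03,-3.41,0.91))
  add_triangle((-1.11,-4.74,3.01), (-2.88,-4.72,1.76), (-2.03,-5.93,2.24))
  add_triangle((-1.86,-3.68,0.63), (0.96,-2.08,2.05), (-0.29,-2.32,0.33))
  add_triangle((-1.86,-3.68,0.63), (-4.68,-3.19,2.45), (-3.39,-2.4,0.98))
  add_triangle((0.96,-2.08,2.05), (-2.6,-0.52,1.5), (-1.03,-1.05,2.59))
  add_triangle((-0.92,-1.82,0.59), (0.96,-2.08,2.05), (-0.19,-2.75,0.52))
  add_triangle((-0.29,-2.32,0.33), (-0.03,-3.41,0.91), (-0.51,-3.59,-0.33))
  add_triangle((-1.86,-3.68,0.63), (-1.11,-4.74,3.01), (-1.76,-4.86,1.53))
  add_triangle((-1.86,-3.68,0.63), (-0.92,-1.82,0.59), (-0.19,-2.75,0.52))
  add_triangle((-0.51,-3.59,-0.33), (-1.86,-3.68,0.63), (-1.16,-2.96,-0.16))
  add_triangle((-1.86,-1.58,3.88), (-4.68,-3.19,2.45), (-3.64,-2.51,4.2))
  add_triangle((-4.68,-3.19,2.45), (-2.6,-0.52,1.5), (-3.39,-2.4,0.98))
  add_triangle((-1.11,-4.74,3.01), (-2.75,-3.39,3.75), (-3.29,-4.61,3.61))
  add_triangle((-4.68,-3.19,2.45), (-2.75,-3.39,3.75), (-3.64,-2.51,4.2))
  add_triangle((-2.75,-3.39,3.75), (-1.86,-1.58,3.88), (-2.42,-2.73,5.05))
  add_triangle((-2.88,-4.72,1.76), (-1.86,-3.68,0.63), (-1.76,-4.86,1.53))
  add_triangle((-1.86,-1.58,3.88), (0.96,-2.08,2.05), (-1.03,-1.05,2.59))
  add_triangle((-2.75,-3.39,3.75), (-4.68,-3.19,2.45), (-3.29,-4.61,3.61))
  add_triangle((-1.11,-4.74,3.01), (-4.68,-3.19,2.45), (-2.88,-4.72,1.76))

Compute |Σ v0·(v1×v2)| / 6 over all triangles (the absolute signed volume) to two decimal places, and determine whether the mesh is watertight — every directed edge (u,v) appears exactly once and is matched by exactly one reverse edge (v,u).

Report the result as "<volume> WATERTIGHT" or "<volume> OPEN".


Per-triangle v0·(v1×v2)/6:
  t1: -0.0683
  t2: +4.1469
  t3: +0.3799
  t4: +0.4799
  t5: +0.8285
  t6: +1.2422
  t7: -0.3471
  t8: +1.1860
  t9: +2.5653
  t10: +1.1124
  t11: +0.0181
  t12: +0.7089
  t13: -0.0416
  t14: -1.7876
  t15: -1.0681
  t16: -0.2430
  t17: +0.8083
  t18: -0.3990
  t19: +0.0389
  t20: +2.8725
  t21: +1.6744
  t22: +1.2138
  t23: +0.7457
  t24: +1.5121
  t25: -0.9998
  t26: +1.4712
  t27: -1.0126
  t28: -0.7275
  t29: -0.1187
  t30: -0.3886
  t31: -0.2049
  t32: +0.3387
  t33: -0.4932
  t34: +0.7665
  t35: +1.7345
  t36: +2.6602
  t37: -0.4159
  t38: +0.6182
  t39: +0.1763
  t40: +2.0349
  t41: +4.4392
Σ = +27.4577 → |volume| = 27.46

Directed edges: 123 total; 3 unmatched, e.g. (-3.29,-4.61,3.61)→(-1.11,-4.74,3.01) → open.

27.46 OPEN


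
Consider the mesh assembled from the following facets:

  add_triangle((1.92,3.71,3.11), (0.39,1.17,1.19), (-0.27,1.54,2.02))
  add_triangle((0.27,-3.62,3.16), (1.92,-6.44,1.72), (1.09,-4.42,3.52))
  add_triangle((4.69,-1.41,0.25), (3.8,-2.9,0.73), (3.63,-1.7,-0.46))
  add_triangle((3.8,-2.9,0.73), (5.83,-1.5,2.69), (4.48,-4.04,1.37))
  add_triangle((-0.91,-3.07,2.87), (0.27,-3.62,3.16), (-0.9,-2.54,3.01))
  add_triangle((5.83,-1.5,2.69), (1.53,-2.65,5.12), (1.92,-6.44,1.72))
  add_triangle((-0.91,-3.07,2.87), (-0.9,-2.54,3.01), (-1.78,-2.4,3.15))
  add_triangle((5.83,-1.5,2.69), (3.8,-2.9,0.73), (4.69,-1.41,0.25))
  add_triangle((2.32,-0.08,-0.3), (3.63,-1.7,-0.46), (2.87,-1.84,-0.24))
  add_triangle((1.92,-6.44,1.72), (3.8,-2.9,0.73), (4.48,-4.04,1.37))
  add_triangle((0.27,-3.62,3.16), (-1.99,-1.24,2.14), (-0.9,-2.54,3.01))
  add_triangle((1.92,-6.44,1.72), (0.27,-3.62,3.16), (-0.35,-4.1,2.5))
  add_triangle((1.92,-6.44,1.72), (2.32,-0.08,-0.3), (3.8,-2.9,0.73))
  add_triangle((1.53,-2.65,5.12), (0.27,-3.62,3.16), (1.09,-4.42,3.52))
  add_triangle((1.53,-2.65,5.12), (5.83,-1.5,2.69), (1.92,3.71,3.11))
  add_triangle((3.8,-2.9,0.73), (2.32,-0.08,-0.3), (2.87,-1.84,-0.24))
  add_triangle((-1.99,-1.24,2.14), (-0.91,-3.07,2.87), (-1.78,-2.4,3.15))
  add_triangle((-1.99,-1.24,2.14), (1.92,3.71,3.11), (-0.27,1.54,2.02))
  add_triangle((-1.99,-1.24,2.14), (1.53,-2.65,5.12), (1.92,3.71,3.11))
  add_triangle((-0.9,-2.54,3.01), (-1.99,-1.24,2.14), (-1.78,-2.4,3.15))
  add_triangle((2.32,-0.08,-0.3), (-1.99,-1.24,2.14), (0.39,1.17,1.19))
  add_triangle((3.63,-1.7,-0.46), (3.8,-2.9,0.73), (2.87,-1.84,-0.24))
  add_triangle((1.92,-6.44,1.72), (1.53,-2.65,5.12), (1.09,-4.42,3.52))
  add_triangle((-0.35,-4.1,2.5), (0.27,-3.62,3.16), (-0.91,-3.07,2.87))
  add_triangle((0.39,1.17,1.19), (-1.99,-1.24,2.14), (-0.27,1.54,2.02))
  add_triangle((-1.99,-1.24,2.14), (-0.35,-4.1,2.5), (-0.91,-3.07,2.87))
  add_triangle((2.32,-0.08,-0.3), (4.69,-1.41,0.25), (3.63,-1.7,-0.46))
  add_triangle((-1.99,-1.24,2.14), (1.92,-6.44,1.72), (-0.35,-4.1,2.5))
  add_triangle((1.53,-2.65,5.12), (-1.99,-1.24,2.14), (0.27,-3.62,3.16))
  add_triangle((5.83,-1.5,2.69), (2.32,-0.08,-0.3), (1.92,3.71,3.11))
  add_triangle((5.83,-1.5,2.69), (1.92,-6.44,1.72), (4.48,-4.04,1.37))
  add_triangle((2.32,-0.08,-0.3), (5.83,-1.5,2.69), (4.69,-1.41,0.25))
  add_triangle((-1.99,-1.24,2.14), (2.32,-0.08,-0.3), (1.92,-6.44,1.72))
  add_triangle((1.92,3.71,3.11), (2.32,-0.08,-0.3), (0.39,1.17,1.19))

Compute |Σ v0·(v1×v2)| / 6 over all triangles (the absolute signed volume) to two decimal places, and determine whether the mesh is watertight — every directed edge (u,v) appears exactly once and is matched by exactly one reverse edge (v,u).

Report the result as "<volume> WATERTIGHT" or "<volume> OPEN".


92.01 WATERTIGHT

Per-triangle v0·(v1×v2)/6:
  t1: -0.0409
  t2: +1.4959
  t3: +1.1487
  t4: +1.5690
  t5: +0.4198
  t6: +23.6736
  t7: +0.2792
  t8: +3.3729
  t9: -0.0735
  t10: +1.0734
  t11: -0.3009
  t12: +2.4810
  t13: +0.9028
  t14: +1.5595
  t15: +22.9070
  t16: -0.6818
  t17: +0.2161
  t18: +1.4898
  t19: +11.8245
  t20: +0.0631
  t21: -1.4892
  t22: +0.2797
  t23: +2.9367
  t24: +0.8167
  t25: -0.3801
  t26: +0.6723
  t27: +0.5170
  t28: +0.5057
  t29: +4.3766
  t30: +6.7153
  t31: +6.3676
  t32: +1.2321
  t33: -3.6440
  t34: -0.2744
Σ = +92.0113 → |volume| = 92.01

Directed edges: 102 total, each appears once with its reverse present → watertight.


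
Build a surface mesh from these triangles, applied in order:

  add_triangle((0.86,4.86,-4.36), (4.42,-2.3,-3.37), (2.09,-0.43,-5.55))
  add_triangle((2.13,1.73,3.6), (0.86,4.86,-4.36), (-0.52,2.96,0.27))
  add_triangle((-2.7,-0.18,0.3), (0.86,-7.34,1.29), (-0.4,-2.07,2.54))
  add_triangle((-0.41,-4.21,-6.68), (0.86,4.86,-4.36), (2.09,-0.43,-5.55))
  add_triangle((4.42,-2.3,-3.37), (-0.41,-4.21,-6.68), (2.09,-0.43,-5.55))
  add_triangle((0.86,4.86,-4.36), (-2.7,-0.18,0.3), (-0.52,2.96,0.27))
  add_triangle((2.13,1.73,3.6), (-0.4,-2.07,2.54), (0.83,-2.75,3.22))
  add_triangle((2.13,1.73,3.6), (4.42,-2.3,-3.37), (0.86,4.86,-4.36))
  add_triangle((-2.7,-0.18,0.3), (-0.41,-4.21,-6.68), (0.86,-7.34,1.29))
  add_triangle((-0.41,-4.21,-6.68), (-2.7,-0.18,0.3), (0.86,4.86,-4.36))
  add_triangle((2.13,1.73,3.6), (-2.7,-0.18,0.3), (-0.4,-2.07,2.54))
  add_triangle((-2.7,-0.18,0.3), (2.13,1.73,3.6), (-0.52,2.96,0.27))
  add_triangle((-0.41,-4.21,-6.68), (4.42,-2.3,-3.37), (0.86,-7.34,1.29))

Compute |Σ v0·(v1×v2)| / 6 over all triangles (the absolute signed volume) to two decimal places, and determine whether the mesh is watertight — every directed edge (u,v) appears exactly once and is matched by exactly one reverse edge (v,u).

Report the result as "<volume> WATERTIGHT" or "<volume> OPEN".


Per-triangle v0·(v1×v2)/6:
  t1: +13.6750
  t2: +8.6778
  t3: +7.0332
  t4: +16.7364
  t5: +16.2796
  t6: +6.2054
  t7: +2.7836
  t8: +28.1706
  t9: +24.9959
  t10: +22.5618
  t11: +5.3111
  t12: +5.0186
  t13: +41.8448
Σ = +199.2938 → |volume| = 199.29

Directed edges: 39 total; 5 unmatched, e.g. (0.86,-7.34,1.29)→(-0.4,-2.07,2.54) → open.

199.29 OPEN


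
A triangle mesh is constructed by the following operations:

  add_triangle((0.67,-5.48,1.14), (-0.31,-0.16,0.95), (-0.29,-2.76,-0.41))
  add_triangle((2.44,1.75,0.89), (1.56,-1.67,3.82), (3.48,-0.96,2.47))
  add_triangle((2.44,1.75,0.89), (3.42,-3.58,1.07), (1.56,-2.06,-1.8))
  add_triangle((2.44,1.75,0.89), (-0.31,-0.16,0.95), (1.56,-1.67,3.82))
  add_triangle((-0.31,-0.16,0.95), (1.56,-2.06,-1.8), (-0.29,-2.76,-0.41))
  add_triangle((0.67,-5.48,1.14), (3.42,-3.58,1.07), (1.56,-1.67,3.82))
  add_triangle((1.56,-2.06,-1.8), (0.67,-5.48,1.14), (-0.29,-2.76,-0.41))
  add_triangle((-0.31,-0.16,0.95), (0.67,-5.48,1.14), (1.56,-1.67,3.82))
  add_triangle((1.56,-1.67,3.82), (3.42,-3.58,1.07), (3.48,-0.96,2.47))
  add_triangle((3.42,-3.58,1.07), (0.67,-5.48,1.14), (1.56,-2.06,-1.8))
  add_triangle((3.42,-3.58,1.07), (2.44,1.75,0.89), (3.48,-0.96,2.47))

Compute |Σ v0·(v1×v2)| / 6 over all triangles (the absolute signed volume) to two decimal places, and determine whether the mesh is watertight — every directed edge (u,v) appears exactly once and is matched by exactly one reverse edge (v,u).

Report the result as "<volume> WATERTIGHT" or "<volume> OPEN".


Per-triangle v0·(v1×v2)/6:
  t1: +0.8216
  t2: +3.2072
  t3: +5.5827
  t4: +1.2881
  t5: -0.5942
  t6: +9.0560
  t7: +2.4529
  t8: +2.1804
  t9: +5.1243
  t10: +6.4588
  t11: +3.1950
Σ = +38.7728 → |volume| = 38.77

Directed edges: 33 total; 3 unmatched, e.g. (1.56,-2.06,-1.8)→(2.44,1.75,0.89) → open.

38.77 OPEN


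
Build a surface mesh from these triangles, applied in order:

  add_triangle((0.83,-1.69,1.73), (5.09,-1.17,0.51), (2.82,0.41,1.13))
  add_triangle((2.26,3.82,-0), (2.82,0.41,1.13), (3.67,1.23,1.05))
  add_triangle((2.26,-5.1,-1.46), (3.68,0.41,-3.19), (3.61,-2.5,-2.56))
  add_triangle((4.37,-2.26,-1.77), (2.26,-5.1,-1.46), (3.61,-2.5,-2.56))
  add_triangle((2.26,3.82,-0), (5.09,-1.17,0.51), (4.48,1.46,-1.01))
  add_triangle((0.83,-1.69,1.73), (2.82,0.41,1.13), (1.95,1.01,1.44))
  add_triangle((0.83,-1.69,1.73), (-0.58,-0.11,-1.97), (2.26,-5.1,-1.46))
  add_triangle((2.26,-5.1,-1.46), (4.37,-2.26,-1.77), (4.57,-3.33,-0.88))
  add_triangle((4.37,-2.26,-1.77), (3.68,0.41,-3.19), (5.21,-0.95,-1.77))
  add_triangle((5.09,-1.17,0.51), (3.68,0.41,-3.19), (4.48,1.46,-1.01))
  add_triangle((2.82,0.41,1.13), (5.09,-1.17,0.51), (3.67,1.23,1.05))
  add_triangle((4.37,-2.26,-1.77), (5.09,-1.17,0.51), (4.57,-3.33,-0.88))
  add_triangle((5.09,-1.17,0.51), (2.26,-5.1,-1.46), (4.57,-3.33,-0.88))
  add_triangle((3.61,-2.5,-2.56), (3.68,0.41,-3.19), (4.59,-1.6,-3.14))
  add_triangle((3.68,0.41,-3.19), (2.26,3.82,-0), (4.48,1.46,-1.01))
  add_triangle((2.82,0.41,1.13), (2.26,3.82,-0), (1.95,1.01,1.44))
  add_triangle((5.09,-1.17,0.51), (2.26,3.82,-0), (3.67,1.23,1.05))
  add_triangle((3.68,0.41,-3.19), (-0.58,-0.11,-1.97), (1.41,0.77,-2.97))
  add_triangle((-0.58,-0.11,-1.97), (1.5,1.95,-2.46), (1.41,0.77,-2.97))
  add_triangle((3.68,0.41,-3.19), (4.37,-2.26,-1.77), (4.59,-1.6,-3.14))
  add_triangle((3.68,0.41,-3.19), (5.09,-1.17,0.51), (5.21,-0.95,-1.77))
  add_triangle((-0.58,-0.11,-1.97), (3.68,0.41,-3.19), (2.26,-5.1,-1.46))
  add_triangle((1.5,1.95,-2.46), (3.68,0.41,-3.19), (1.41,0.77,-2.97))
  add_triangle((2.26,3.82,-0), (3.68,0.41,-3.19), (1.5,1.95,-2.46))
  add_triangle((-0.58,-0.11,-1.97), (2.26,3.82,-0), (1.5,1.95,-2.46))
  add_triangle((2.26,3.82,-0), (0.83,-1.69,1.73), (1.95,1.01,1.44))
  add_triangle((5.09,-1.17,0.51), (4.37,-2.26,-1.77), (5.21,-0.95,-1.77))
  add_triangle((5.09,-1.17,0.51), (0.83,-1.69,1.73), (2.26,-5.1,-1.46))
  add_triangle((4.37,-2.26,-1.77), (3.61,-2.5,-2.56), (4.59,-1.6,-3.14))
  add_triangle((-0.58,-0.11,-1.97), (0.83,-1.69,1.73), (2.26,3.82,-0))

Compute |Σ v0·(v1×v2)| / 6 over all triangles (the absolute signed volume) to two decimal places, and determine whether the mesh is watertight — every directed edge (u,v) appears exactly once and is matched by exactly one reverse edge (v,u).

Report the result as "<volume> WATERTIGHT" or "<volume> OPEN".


Per-triangle v0·(v1×v2)/6:
  t1: +2.5562
  t2: +0.3938
  t3: +0.9804
  t4: +2.8922
  t5: +4.8923
  t6: +1.0376
  t7: +1.0495
  t8: +3.1636
  t9: +2.7324
  t10: +5.9623
  t11: +0.8782
  t12: +2.8446
  t13: +1.9376
  t14: +0.7559
  t15: +5.1341
  t16: +1.3900
  t17: +2.9100
  t18: +0.9782
  t19: +0.8822
  t20: +1.2002
  t21: +1.6945
  t22: +8.1306
  t23: +1.4752
  t24: +4.6803
  t25: +1.2409
  t26: -0.1880
  t27: +2.9049
  t28: +8.5442
  t29: +1.2093
  t30: -1.7279
Σ = +72.5353 → |volume| = 72.54

Directed edges: 90 total, each appears once with its reverse present → watertight.

72.54 WATERTIGHT


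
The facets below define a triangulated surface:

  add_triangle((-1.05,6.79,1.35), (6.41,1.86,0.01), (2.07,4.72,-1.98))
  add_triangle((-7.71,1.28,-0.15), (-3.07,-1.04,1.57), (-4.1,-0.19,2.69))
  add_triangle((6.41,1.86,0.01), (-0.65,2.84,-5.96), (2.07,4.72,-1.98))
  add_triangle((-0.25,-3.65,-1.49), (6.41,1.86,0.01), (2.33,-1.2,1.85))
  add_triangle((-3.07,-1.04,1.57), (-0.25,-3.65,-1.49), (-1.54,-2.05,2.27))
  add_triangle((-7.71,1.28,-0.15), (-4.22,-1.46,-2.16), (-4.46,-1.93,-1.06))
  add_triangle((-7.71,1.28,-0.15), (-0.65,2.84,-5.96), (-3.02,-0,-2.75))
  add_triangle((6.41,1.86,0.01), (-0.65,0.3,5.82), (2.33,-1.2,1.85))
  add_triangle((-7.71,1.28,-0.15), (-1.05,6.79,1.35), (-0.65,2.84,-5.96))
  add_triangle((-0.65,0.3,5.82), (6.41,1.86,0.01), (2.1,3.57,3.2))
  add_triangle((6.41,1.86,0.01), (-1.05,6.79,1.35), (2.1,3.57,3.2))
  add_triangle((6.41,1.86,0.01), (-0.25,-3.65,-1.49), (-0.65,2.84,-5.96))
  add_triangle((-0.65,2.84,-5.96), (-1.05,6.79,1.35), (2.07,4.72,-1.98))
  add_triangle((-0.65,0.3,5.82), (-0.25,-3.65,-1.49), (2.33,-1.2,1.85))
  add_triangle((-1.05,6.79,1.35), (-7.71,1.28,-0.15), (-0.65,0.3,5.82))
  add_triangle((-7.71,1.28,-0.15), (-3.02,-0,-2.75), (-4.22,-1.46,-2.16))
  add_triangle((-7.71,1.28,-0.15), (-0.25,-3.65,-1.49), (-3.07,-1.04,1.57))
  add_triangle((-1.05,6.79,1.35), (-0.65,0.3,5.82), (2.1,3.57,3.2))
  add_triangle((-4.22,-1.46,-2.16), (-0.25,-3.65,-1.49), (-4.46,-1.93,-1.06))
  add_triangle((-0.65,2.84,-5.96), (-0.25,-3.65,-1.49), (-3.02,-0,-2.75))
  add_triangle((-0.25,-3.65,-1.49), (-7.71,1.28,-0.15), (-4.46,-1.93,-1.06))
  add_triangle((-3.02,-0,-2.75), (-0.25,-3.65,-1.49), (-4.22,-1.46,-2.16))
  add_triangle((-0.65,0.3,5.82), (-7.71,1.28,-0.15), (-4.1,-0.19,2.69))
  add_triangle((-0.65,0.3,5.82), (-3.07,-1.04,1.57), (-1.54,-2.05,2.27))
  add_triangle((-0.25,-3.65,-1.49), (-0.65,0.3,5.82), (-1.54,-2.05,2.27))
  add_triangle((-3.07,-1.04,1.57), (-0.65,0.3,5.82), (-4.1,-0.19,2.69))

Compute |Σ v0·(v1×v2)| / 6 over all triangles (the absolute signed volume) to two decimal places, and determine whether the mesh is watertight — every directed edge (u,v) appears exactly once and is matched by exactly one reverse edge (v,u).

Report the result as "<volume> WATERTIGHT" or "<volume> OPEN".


Per-triangle v0·(v1×v2)/6:
  t1: +20.9802
  t2: +3.6922
  t3: +19.8076
  t4: +10.0423
  t5: +3.9695
  t6: +4.4283
  t7: +13.2799
  t8: +12.6309
  t9: +55.3706
  t10: +16.7429
  t11: +19.9544
  t12: +27.5945
  t13: +21.3700
  t14: +9.3151
  t15: +49.2459
  t16: +6.1332
  t17: +10.6882
  t18: +18.9893
  t19: +3.4356
  t20: +11.6666
  t21: -0.4797
  t22: +4.0191
  t23: +7.2093
  t24: +4.6858
  t25: +3.5836
  t26: +3.2085
Σ = +361.5635 → |volume| = 361.56

Directed edges: 78 total, each appears once with its reverse present → watertight.

361.56 WATERTIGHT


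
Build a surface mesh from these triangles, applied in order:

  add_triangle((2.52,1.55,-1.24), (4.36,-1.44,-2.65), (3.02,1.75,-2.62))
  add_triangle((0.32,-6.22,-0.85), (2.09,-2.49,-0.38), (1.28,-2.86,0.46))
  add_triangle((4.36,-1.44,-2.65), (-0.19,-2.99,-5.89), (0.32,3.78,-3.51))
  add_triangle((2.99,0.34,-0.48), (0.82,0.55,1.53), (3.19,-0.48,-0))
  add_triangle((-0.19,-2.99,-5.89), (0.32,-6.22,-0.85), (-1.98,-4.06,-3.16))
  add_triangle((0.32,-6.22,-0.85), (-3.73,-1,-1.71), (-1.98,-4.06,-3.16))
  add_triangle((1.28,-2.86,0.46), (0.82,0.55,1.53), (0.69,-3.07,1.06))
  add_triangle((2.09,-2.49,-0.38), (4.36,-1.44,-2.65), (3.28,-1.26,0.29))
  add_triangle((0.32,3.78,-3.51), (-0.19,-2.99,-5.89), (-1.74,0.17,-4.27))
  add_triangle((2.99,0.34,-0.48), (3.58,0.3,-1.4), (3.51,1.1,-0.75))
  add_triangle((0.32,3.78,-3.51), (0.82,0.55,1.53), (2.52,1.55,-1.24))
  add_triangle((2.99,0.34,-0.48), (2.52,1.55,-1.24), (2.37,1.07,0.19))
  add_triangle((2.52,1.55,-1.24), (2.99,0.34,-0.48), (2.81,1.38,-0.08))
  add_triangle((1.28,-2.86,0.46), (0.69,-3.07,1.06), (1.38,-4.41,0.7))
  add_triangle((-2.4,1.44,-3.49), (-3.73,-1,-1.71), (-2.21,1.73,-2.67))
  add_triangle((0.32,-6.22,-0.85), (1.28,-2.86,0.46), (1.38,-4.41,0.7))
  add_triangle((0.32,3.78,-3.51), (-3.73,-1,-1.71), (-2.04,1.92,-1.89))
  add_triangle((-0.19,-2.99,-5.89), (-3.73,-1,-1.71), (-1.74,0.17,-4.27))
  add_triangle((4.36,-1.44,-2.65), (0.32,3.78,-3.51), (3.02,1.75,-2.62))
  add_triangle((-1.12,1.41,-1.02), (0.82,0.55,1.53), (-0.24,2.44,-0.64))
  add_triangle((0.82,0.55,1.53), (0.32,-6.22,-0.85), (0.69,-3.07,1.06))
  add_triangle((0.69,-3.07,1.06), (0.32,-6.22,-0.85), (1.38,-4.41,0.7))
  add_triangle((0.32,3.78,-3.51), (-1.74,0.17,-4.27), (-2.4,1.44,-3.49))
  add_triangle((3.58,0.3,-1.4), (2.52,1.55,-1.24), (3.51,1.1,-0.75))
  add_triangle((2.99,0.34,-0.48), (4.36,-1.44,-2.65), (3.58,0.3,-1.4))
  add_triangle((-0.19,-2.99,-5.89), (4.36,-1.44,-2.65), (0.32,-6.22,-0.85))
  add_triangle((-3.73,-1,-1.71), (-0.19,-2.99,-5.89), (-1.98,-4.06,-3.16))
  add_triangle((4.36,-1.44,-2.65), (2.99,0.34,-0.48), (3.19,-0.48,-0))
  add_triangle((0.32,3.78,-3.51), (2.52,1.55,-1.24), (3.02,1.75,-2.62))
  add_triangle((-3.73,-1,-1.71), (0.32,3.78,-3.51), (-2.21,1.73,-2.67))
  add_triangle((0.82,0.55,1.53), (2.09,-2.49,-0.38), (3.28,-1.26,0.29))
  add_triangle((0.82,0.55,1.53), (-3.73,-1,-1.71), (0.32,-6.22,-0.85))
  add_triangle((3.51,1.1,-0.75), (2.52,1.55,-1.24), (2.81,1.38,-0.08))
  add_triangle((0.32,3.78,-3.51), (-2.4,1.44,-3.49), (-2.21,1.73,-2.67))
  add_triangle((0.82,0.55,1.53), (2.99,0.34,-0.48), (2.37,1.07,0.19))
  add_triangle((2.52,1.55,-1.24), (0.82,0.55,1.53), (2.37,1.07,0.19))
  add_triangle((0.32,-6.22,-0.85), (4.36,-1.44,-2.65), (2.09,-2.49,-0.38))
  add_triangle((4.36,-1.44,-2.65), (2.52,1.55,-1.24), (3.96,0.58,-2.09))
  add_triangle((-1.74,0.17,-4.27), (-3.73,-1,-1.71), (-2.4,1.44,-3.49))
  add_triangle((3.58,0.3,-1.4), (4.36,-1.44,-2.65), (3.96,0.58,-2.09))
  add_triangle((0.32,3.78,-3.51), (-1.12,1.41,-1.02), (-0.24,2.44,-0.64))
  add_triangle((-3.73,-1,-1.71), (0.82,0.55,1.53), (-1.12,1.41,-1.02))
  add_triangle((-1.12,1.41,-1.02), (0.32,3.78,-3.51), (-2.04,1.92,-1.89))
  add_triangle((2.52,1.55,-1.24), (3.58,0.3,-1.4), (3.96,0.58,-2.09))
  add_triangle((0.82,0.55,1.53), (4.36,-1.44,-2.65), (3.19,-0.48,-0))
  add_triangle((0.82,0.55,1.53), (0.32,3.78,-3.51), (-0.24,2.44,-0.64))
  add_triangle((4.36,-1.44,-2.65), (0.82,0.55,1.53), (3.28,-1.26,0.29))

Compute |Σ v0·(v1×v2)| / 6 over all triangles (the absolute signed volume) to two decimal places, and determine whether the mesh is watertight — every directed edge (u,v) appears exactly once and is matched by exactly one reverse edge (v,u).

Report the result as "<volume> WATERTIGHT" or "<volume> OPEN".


147.68 OPEN

Per-triangle v0·(v1×v2)/6:
  t1: +1.9403
  t2: +1.7771
  t3: +24.3120
  t4: +0.8144
  t5: +11.5095
  t6: +6.6424
  t7: +0.8154
  t8: +2.8721
  t9: +9.7422
  t10: +0.2982
  t11: +2.9740
  t12: +0.6925
  t13: -0.6752
  t14: +0.1633
  t15: +1.3044
  t16: +0.5127
  t17: +3.4152
  t18: +8.6404
  t19: +4.4043
  t20: +0.4370
  t21: -0.4987
  t22: +1.0501
  t23: +4.1539
  t24: +0.6198
  t25: +0.6921
  t26: +25.2286
  t27: +8.6162
  t28: +1.3130
  t29: +1.8580
  t30: -1.4746
  t31: +1.0772
  t32: +4.3195
  t33: +0.4364
  t34: +1.5063
  t35: +0.5330
  t36: +0.3409
  t37: +4.8129
  t38: +0.1485
  t39: +3.5518
  t40: +0.7231
  t41: +1.1880
  t42: +1.3310
  t43: +0.4851
  t44: +0.3948
  t45: -0.3110
  t46: +1.3663
  t47: +1.6225
Σ = +147.6768 → |volume| = 147.68

Directed edges: 141 total; 9 unmatched, e.g. (2.09,-2.49,-0.38)→(1.28,-2.86,0.46) → open.


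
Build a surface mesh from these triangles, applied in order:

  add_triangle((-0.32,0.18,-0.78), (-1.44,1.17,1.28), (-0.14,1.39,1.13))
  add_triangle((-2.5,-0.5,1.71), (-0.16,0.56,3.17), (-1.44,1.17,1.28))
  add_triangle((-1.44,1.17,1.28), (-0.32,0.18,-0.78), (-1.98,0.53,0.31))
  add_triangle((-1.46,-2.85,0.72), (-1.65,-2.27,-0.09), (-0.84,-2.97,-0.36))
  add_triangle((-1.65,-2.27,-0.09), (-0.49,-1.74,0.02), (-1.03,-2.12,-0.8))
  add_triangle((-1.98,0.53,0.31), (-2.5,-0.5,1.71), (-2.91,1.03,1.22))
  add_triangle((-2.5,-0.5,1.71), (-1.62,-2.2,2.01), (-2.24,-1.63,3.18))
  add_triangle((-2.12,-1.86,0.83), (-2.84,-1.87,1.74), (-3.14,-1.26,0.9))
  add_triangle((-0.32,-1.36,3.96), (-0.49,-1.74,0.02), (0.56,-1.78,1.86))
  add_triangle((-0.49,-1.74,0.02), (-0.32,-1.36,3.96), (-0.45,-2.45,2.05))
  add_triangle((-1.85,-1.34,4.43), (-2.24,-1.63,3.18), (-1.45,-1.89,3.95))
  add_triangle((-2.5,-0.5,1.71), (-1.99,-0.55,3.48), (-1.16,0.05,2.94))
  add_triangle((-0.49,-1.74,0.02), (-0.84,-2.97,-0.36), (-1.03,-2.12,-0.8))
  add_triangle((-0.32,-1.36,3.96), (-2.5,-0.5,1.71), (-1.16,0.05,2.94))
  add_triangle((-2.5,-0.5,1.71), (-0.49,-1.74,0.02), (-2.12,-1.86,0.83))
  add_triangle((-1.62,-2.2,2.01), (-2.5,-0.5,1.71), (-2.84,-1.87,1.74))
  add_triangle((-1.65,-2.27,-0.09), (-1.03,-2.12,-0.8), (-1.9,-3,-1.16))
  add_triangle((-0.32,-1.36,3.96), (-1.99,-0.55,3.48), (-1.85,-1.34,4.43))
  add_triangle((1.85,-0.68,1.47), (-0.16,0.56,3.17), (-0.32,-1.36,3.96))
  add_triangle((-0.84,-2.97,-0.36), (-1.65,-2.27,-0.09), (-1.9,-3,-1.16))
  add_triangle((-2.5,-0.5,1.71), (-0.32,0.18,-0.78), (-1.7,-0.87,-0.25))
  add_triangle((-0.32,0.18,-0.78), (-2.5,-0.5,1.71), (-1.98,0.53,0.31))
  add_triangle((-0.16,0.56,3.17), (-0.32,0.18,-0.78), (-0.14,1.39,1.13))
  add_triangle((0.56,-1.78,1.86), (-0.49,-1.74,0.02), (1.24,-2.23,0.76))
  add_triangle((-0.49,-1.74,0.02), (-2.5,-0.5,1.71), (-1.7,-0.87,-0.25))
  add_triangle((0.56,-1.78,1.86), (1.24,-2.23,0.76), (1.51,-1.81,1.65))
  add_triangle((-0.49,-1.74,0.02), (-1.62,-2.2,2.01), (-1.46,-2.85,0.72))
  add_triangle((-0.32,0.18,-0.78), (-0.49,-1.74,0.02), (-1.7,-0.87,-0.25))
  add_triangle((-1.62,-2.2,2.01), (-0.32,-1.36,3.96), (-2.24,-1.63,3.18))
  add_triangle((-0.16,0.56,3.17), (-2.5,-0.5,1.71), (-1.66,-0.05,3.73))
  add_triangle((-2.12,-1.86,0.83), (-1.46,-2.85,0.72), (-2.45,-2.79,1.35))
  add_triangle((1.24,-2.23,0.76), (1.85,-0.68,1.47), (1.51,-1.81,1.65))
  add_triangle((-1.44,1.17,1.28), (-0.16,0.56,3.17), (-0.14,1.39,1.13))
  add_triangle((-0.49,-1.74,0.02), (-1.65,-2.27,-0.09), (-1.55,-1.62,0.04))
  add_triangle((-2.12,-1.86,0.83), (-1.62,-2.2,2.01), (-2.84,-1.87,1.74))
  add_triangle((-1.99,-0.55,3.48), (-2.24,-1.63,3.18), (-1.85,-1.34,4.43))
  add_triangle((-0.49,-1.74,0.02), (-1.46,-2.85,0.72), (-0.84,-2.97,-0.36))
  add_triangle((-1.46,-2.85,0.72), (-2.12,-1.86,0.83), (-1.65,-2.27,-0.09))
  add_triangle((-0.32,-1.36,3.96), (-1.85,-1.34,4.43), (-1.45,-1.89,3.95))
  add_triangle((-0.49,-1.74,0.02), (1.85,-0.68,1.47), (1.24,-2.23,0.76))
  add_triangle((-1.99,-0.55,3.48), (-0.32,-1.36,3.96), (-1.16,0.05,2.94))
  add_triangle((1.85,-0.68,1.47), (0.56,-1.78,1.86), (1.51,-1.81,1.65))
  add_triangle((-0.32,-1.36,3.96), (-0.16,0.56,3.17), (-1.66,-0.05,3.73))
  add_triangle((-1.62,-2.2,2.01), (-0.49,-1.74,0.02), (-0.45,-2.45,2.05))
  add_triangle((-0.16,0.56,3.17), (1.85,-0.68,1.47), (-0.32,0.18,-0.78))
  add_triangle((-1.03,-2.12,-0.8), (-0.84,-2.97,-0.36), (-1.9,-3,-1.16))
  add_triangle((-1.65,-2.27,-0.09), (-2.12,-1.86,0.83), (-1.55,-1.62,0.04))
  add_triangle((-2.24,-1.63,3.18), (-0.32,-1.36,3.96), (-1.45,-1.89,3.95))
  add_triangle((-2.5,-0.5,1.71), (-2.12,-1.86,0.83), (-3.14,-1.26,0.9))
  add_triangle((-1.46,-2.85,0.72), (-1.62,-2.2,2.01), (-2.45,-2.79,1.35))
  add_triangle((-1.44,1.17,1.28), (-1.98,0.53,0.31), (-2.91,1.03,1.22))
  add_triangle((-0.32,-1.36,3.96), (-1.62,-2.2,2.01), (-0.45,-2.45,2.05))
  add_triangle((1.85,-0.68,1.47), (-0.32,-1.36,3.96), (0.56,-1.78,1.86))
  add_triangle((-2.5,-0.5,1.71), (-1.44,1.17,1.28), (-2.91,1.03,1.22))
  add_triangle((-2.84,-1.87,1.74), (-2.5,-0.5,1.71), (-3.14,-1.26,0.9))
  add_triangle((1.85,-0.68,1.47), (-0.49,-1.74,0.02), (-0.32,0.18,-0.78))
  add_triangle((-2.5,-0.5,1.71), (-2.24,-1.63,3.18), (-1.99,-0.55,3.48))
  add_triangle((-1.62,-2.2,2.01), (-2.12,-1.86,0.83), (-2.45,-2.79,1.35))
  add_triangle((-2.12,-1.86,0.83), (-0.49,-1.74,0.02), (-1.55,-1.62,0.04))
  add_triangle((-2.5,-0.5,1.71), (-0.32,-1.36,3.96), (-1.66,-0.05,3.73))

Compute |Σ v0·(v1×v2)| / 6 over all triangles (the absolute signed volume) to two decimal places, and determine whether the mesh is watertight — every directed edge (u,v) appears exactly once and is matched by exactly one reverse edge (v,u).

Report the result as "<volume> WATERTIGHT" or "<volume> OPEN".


26.45 WATERTIGHT

Per-triangle v0·(v1×v2)/6:
  t1: +0.3067
  t2: +1.7865
  t3: +0.2477
  t4: +0.4717
  t5: -0.2271
  t6: +0.4042
  t7: +0.8439
  t8: +0.4041
  t9: +1.1803
  t10: -0.2375
  t11: +0.5666
  t12: +0.3849
  t13: -0.0486
  t14: -1.5987
  t15: -0.2357
  t16: +0.6476
  t17: -0.1252
  t18: +0.4307
  t19: +2.1534
  t20: +0.4937
  t21: +0.3642
  t22: +0.2792
  t23: -0.2121
  t24: +0.7705
  t25: +0.8970
  t26: +0.3996
  t27: +0.1790
  t28: +0.3003
  t29: +1.4585
  t30: +0.2804
  t31: +0.1831
  t32: +0.3334
  t33: +0.8236
  t34: -0.0431
  t35: +0.4750
  t36: +0.6032
  t37: +0.0759
  t38: +0.4512
  t39: +0.6607
  t40: -0.3573
  t41: +0.8024
  t42: +0.3291
  t43: +1.5565
  t44: +0.7247
  t45: +0.1447
  t46: +0.1130
  t47: +0.0971
  t48: -0.2967
  t49: -0.5833
  t50: +0.5540
  t51: +0.1105
  t52: +1.3963
  t53: +1.4008
  t54: +0.6662
  t55: +0.6236
  t56: +0.3034
  t57: +0.9392
  t58: +0.2038
  t59: -0.2466
  t60: +1.8406
Σ = +26.4505 → |volume| = 26.45

Directed edges: 180 total, each appears once with its reverse present → watertight.


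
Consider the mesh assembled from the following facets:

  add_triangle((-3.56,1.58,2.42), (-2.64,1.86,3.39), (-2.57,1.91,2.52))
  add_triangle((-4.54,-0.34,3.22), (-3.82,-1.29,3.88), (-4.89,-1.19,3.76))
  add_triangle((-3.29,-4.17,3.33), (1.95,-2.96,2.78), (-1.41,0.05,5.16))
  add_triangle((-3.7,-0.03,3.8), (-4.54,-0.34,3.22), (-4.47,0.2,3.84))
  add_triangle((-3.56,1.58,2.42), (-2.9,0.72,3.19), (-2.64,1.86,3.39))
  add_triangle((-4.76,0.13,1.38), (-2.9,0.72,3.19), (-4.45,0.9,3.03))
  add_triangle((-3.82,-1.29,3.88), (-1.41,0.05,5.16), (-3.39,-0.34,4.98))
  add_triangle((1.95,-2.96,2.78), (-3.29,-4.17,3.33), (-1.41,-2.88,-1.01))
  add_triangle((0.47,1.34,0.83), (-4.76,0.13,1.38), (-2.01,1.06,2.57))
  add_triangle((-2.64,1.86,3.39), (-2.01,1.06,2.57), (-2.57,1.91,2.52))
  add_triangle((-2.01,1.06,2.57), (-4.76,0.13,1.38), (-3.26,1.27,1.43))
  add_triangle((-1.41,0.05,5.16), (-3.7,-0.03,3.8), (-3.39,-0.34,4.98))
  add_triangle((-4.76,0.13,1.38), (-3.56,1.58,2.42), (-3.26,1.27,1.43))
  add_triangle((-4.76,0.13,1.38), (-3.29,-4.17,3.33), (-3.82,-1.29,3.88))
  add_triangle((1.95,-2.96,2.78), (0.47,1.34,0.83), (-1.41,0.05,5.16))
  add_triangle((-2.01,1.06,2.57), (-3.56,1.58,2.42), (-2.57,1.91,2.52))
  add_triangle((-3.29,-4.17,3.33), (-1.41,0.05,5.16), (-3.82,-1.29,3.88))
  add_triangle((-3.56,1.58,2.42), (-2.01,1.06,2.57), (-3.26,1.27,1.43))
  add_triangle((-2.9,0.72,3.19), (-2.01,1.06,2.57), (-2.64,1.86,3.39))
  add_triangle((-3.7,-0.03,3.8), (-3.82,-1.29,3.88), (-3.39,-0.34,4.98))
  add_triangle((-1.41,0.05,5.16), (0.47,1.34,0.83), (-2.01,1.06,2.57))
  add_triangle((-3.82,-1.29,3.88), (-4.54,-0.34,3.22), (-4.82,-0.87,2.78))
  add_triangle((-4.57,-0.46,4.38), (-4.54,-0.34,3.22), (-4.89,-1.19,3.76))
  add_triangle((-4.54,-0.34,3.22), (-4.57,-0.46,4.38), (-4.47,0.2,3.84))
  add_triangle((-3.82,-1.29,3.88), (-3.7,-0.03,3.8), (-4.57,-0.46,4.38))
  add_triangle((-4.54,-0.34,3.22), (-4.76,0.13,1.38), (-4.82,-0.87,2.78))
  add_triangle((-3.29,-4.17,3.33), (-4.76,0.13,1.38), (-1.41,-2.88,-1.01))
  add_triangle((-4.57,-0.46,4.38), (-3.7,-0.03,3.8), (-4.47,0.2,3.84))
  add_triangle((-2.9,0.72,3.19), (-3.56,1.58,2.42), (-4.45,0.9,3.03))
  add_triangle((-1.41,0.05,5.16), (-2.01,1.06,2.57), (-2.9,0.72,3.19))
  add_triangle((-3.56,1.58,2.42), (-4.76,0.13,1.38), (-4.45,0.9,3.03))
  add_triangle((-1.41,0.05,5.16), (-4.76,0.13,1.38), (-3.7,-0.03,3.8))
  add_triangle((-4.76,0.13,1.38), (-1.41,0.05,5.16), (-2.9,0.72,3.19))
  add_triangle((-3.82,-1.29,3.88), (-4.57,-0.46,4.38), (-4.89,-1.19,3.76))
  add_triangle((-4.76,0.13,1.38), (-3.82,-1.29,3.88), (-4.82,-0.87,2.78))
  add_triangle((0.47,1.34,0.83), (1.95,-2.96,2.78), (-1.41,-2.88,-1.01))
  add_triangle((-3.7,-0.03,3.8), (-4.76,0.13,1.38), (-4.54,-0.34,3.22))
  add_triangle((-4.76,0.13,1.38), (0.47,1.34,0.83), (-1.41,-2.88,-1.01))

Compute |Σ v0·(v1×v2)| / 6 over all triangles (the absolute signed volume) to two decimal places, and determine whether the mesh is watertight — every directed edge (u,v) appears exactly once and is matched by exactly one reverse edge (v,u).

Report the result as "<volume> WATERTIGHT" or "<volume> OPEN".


70.64 WATERTIGHT

Per-triangle v0·(v1×v2)/6:
  t1: +0.4126
  t2: -0.5081
  t3: +15.9064
  t4: -0.3506
  t5: +1.0345
  t6: +0.5664
  t7: +1.3953
  t8: +10.1072
  t9: +1.3624
  t10: -0.1227
  t11: -1.4752
  t12: +0.7721
  t13: +0.7299
  t14: +6.7412
  t15: +4.8938
  t16: -0.4725
  t17: +7.2563
  t18: -0.0480
  t19: +0.0772
  t20: +1.1717
  t21: +2.1183
  t22: +0.9360
  t23: +0.6838
  t24: +0.5204
  t25: +0.2321
  t26: +1.0039
  t27: +10.2964
  t28: +0.2415
  t29: +0.7756
  t30: +1.0306
  t31: +1.1895
  t32: +0.5188
  t33: +2.3939
  t34: +0.7554
  t35: -0.6737
  t36: -0.9284
  t37: +0.8060
  t38: -0.7145
Σ = +70.6356 → |volume| = 70.64

Directed edges: 114 total, each appears once with its reverse present → watertight.


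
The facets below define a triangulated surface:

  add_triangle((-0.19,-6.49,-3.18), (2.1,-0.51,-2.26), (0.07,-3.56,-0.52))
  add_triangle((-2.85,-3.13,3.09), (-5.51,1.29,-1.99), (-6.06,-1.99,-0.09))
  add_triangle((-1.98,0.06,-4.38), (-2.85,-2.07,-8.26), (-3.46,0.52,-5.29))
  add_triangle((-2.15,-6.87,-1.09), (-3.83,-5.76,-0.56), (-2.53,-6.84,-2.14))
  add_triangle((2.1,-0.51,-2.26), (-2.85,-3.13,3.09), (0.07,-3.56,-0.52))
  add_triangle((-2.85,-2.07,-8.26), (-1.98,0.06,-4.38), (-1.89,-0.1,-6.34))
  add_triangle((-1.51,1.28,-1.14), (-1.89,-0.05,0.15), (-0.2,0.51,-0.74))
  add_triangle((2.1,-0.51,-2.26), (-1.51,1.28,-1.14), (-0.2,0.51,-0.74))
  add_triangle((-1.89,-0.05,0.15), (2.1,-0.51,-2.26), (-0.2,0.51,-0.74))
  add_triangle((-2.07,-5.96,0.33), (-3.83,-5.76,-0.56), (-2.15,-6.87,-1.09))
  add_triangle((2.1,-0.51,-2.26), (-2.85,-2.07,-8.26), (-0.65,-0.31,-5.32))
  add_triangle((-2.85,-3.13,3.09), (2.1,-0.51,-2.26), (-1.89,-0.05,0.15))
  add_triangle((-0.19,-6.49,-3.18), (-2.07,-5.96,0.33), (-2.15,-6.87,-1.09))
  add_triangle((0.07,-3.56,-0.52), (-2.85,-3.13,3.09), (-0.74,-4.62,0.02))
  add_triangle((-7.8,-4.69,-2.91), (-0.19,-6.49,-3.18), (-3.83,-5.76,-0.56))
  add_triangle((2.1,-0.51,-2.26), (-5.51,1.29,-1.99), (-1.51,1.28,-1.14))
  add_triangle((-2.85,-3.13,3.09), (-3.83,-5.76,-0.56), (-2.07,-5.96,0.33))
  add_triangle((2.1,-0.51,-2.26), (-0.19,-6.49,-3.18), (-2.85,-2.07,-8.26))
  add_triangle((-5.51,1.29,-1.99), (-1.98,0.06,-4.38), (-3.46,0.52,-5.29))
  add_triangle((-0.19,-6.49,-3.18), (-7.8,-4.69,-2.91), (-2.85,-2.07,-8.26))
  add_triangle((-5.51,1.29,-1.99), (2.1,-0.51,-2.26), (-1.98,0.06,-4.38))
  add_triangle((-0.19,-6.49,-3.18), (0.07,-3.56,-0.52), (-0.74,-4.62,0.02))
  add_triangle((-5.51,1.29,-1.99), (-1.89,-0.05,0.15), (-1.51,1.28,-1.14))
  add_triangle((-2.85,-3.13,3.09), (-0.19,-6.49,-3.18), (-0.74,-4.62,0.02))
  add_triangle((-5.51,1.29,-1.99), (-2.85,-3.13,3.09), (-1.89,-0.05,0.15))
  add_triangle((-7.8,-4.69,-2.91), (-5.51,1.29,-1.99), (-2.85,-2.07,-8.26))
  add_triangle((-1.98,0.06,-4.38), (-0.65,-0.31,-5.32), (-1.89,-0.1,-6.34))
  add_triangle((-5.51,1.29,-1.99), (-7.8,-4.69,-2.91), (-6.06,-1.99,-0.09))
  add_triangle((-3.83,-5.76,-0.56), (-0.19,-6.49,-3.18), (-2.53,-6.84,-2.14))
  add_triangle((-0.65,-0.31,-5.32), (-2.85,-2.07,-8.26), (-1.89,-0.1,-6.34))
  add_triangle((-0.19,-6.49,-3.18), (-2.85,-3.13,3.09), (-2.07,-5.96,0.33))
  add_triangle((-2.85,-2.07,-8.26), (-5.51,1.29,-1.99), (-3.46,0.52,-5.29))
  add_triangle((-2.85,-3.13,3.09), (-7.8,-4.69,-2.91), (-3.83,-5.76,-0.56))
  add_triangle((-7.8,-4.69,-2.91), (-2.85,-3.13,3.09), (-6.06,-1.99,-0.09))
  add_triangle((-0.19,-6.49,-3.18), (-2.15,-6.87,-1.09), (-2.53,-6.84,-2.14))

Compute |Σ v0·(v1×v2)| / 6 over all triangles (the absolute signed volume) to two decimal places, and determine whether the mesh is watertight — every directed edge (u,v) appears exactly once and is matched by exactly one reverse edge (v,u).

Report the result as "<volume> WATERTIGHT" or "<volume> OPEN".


Per-triangle v0·(v1×v2)/6:
  t1: +3.1797
  t2: +5.5768
  t3: +1.4143
  t4: +2.6062
  t5: +0.6232
  t6: +1.4349
  t7: -0.1098
  t8: +0.1412
  t9: -0.4744
  t10: +2.8782
  t11: +3.9646
  t12: -2.5244
  t13: +2.1848
  t14: +0.5483
  t15: +21.1748
  t16: +2.5782
  t17: +6.8395
  t18: +22.6406
  t19: -0.5212
  t20: +58.2097
  t21: +1.0569
  t22: +1.2313
  t23: +0.4394
  t24: +3.7893
  t25: +1.0403
  t26: +43.0347
  t27: -0.0334
  t28: +12.8492
  t29: -0.9031
  t30: +2.0109
  t31: -0.2178
  t32: +8.2303
  t33: +17.0659
  t34: +12.9262
  t35: +3.1822
Σ = +238.0674 → |volume| = 238.07

Directed edges: 105 total; 3 unmatched, e.g. (-0.65,-0.31,-5.32)→(2.1,-0.51,-2.26) → open.

238.07 OPEN
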